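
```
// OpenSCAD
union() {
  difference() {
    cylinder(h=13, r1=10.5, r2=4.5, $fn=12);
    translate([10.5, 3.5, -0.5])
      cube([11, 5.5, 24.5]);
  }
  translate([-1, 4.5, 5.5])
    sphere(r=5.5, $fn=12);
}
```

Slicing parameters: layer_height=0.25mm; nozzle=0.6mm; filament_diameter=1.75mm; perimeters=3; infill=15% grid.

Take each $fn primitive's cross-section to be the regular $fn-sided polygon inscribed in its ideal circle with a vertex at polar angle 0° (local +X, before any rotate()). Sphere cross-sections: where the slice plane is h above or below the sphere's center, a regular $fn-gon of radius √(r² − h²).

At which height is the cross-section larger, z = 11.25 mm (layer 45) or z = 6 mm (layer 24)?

layer 24 (z = 6 mm)

Layer 45 (z = 11.25): the cone (r1=10.5→r2=4.5) has section circumradius 5.308 here — a regular 12-gon (area = (12/2)·5.308²·sin(360°/12) = 84.51 mm²); the cube at (10.5, 3.5) (footprint 11×5.5) is included at this height (area 60.50 mm²); Taking the first minus the rest: starting from the cone (84.51 mm²), the 11×5.5 cube at (10.5, 3.5) misses the remaining region (no effect) — area = 84.51 mm²; the sphere at (-1, 4.5) is not intersected at this z (|z−center|=5.750 > r=5.5); Combining (union): only that combined region is present, so the union is just that shape — area = 84.51 mm². So its area = 84.51 mm². Layer 24 (z = 6): the cone: at t=0.462 of its height the radius interpolates to r₁+(r₂−r₁)t = 7.731, giving a regular 12-gon of that circumradius (area = (12/2)·7.731²·sin(360°/12) = 179.29 mm²); the 11×5.5 cube at (10.5, 3.5) contributes its full rectangle (area 60.50 mm²); Taking the first minus the rest: starting from the cone (179.29 mm²), the 11×5.5 cube at (10.5, 3.5) misses the remaining region (no effect) — area = 179.29 mm²; the r=5.5 sphere at (-1, 4.5) contributes a regular 12-gon of circumradius √(5.5²−0.5²) = 5.477 (area = (12/2)·5.477²·sin(360°/12) = 90.00 mm²); Merging all regions: the regions partially overlap — summed areas 269.29 mm² minus the doubly-counted overlap 69.01 mm² gives 200.28 mm² — area = 200.28 mm². So its area = 200.28 mm². Layer 24 is larger (200.28 vs 84.51 mm²).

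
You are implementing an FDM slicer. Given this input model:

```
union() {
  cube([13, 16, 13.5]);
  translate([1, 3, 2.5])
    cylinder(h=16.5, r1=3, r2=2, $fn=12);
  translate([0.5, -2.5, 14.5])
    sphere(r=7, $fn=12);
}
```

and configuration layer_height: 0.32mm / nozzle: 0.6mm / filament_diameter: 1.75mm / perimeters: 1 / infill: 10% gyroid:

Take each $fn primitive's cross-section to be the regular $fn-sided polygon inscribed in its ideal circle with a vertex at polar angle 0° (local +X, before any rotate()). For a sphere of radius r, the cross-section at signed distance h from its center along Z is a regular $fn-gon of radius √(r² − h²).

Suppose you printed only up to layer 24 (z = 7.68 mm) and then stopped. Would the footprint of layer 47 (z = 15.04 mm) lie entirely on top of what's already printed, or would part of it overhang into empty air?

part overhangs

Compare the two slices. At z = 7.68: the 13×16 cube contributes its full rectangle (area 208.00 mm²); the cone at (1, 3): at t=0.314 of its height the radius interpolates to r₁+(r₂−r₁)t = 2.686, giving a regular 12-gon of that circumradius (area = (12/2)·2.686²·sin(360°/12) = 21.64 mm²); the r=7 sphere at (0.5, -2.5) slices to a regular 12-gon of circumradius 1.577 (√(r²−h²) with h=6.82 from center) (area = (12/2)·1.577²·sin(360°/12) = 7.46 mm²); Merging all regions: the regions partially overlap — summed areas 237.11 mm² minus the doubly-counted overlap 15.93 mm² gives 221.18 mm² — area = 221.18 mm². At z = 15.04: the cube is not intersected at this z (z outside [0, 13.5]); the cone at (1, 3) contributes a regular 12-gon of circumradius 2.240 (interpolated between r1=3 and r2=2 at t=0.760) (area = (12/2)·2.240²·sin(360°/12) = 15.05 mm²); the r=7 sphere at (0.5, -2.5) slices to a regular 12-gon of circumradius 6.979 (√(r²−h²) with h=0.54 from center) (area = (12/2)·6.979²·sin(360°/12) = 146.13 mm²); Taking the union: the regions partially overlap — summed areas 161.18 mm² minus the doubly-counted overlap 12.51 mm² gives 148.66 mm² — area = 148.66 mm². Checking containment: at z = 15.04 the cross-section extends beyond the z = 7.68 cross-section by about 111.90 mm².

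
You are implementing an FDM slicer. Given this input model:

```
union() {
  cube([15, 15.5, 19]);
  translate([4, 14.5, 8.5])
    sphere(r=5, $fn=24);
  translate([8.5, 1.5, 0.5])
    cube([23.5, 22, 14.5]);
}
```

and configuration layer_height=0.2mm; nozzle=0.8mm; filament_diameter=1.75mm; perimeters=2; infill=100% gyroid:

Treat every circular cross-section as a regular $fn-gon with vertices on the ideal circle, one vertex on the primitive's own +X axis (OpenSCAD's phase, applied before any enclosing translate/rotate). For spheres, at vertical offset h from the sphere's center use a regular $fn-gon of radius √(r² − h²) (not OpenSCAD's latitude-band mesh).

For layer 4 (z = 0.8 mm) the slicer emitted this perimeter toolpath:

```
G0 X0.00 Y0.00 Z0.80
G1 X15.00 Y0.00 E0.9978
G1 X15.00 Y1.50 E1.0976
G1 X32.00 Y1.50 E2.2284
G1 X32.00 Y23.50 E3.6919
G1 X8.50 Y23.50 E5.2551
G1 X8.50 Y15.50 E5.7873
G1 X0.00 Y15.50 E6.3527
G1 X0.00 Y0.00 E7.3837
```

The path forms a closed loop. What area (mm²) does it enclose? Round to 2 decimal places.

Apply the shoelace formula to the sequence of (X, Y) vertices; enclosed area = 658.50 mm².

658.50 mm²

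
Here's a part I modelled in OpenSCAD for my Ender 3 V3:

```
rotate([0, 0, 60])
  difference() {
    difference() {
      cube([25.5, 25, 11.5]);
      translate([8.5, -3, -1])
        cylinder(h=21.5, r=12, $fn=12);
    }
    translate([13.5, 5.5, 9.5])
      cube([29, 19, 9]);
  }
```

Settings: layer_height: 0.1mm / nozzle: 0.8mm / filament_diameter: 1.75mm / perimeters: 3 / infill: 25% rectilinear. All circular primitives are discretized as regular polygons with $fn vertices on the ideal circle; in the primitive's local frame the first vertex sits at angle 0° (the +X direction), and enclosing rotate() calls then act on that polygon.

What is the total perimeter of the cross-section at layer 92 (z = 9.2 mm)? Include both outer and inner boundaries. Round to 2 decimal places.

At z = 9.2 mm: the cube is present — its section is the full 25.5×25 rectangle (perimeter 101.00 mm); the r=12 cylinder at (8.5, -3) gives a regular 12-gon of circumradius 12 (constant along its height) (perimeter = 2·12·12.000·sin(180°/12) = 74.54 mm); Taking the first minus the rest: starting from the 25.5×25 cube, the r=12 cylinder at (8.5, -3) partially overlaps it — only the 137.74 mm² overlap (of its 432.00 mm²) is removed, clipping the outline — boundary = 101.69 mm; the cube at (13.5, 5.5) is absent (z outside [9.5, 18.5]); After the difference (first − rest): none of the subtracted shapes is present at this height, so that combined region is unchanged — boundary = 101.69 mm; (rotated 60° about Z; rotation is an isometry so areas/perimeters/island counts are preserved). Overall, the cross-section is a single solid region. Total boundary length (outer) = 101.69 mm.

101.69 mm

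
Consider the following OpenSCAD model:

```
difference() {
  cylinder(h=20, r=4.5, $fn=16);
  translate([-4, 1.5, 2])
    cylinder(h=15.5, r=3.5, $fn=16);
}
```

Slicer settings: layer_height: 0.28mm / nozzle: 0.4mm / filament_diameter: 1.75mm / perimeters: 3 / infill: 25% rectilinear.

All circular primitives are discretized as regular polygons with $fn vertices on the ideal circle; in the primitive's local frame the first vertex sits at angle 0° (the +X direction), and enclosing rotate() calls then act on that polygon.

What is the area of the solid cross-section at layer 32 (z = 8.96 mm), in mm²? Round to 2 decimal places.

At z = 8.96 mm: the cylinder: section is a regular 16-gon, circumradius r=4.5 (area = (16/2)·4.500²·sin(360°/16) = 61.99 mm²); the r=3.5 cylinder at (-4, 1.5) gives a regular 16-gon of circumradius 3.5 (constant along its height) (area = (16/2)·3.500²·sin(360°/16) = 37.50 mm²); After the difference (first − rest): starting from the r=4.5 cylinder (61.99 mm²), the r=3.5 cylinder at (-4, 1.5) partially overlaps it — only the 16.71 mm² overlap (of its 37.50 mm²) is removed, clipping the outline — area = 45.28 mm². Overall, the cross-section is a single solid region. Net area = 45.28 mm².

45.28 mm²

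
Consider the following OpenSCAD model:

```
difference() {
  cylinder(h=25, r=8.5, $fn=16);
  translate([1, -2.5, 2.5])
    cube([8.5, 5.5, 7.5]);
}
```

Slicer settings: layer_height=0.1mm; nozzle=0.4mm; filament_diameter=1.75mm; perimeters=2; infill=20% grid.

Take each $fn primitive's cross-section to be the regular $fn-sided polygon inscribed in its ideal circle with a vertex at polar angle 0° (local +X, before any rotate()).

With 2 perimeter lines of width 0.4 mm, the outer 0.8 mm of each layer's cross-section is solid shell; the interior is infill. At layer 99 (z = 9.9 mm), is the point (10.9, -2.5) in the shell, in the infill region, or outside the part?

At z = 9.9 mm: the r=8.5 cylinder gives a regular 16-gon of circumradius 8.5 (constant along its height); the cube at (1, -2.5) (footprint 8.5×5.5) is included at this height; After the difference (first − rest): starting from the r=8.5 cylinder, the 8.5×5.5 cube at (1, -2.5) partially overlaps it — only the 39.73 mm² overlap (of its 46.75 mm²) is removed, clipping the outline — 1 connected region. Overall, the cross-section is a single solid region. The nearest boundary edge runs (1.00, -2.50)→(8.00, -2.50); distance from the point to it = 2.90 mm. The point is not inside any of the regions above, so it lies outside the cross-section (2.90 mm from the nearest boundary).

outside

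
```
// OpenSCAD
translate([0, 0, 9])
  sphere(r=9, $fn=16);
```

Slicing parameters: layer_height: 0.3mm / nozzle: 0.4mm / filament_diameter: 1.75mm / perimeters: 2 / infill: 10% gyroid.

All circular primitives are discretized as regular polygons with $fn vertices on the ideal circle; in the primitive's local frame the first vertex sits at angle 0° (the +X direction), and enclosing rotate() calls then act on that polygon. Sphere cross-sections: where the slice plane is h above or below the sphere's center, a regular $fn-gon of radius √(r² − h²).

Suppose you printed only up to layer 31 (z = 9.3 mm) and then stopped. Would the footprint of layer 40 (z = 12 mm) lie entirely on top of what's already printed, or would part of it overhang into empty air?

Compare the two slices. At z = 9.3: the r=9 sphere slices to a regular 16-gon of circumradius 8.995 (√(r²−h²) with h=0.3 from center) (area = (16/2)·8.995²·sin(360°/16) = 247.70 mm²). At z = 12: the r=9 sphere contributes a regular 16-gon of circumradius √(9²−3²) = 8.485 (area = (16/2)·8.485²·sin(360°/16) = 220.43 mm²). Checking containment: the cross-section at z = 12 is a subset of the cross-section at z = 9.3.

entirely on top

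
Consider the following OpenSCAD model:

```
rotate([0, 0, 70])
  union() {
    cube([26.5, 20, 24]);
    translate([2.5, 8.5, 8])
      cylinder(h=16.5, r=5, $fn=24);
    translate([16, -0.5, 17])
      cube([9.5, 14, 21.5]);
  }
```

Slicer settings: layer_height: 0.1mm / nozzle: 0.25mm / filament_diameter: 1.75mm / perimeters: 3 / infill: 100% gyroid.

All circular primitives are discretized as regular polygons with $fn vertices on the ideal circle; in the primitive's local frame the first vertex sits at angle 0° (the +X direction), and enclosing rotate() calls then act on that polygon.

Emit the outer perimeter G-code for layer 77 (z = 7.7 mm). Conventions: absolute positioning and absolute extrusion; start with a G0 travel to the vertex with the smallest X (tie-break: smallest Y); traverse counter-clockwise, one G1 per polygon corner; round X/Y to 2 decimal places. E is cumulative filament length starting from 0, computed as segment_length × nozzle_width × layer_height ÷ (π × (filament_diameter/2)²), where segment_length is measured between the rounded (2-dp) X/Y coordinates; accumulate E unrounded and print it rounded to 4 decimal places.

At z = 7.7 mm: the cube is present — its section is the full 26.5×20 rectangle; the cylinder at (2.5, 8.5) does not reach this height (z outside [8, 24.5]); the cube at (16, -0.5) is absent (z outside [17, 38.5]); Combining (union): only the 26.5×20 cube is present, so the union is just that shape — 1 connected region; (rotated 70° about Z; rotation is an isometry so areas/perimeters/island counts are preserved). The outline is a single polygon with 4 vertices. Extrusion per mm of travel: 0.25 × 0.1 / (π × 0.875²) = 0.010394. Accumulating E over each segment gives final E = 0.9665.

G0 X-18.79 Y6.84 Z7.70
G1 X0.00 Y0.00 E0.2078
G1 X9.06 Y24.90 E0.4832
G1 X-9.73 Y31.74 E0.6911
G1 X-18.79 Y6.84 E0.9665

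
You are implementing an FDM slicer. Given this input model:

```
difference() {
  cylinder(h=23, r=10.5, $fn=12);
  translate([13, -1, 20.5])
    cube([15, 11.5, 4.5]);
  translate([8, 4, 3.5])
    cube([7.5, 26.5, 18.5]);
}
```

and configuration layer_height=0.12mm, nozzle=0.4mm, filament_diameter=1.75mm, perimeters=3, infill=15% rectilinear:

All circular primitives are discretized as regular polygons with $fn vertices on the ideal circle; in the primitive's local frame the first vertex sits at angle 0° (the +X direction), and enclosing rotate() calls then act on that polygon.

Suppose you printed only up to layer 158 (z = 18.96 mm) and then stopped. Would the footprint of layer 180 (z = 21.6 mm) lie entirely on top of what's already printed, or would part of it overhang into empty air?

Compare the two slices. At z = 18.96: the cylinder: section is a regular 12-gon, circumradius r=10.5 (area = (12/2)·10.500²·sin(360°/12) = 330.75 mm²); the cube at (13, -1) does not reach this height (z outside [20.5, 25]); the cube at (8, 4) (footprint 7.5×26.5) is included at this height (area 198.75 mm²); After the difference (first − rest): starting from the r=10.5 cylinder (330.75 mm²), the 7.5×26.5 cube at (8, 4) partially overlaps it — only the 2.17 mm² overlap (of its 198.75 mm²) is removed, clipping the outline — area = 328.58 mm². At z = 21.6: the r=10.5 cylinder contributes a regular 12-gon of circumradius 10.5 (area = (12/2)·10.500²·sin(360°/12) = 330.75 mm²); the 15×11.5 cube at (13, -1) contributes its full rectangle (area 172.50 mm²); the 7.5×26.5 cube at (8, 4) contributes its full rectangle (area 198.75 mm²); Subtracting the remaining from the first: starting from the r=10.5 cylinder (330.75 mm²), the 15×11.5 cube at (13, -1) misses the remaining region (no effect); the 7.5×26.5 cube at (8, 4) partially overlaps it — only the 2.17 mm² overlap (of its 198.75 mm²) is removed, clipping the outline — area = 328.58 mm². Checking containment: the cross-section at z = 21.6 is a subset of the cross-section at z = 18.96.

entirely on top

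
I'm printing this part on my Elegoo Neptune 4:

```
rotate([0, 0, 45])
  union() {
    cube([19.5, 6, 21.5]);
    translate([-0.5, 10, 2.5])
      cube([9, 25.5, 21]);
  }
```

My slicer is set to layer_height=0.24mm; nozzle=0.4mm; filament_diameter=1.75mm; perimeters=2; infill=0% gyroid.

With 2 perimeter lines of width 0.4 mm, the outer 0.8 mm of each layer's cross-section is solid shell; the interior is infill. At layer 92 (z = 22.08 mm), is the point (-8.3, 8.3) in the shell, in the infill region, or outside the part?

At z = 22.08 mm: the cube does not reach this height (z outside [0, 21.5]); the 9×25.5 cube at (-0.5, 10) contributes its full rectangle; Taking the union: only the 9×25.5 cube at (-0.5, 10) is present, so the union is just that shape — 1 connected region; (rotated 45° about Z; rotation is an isometry so areas/perimeters/island counts are preserved). Overall, the cross-section is a single solid region. Undo the 45° rotation: the query point maps to (-0.000, 11.738) in the un-rotated model frame. The nearest boundary edge runs (-0.50, 35.50)→(-0.50, 10.00); distance from the point to it = 0.50 mm. The point is inside the cross-section, 0.50 mm from the nearest boundary — within the 0.8 mm shell band (2 × 0.4).

shell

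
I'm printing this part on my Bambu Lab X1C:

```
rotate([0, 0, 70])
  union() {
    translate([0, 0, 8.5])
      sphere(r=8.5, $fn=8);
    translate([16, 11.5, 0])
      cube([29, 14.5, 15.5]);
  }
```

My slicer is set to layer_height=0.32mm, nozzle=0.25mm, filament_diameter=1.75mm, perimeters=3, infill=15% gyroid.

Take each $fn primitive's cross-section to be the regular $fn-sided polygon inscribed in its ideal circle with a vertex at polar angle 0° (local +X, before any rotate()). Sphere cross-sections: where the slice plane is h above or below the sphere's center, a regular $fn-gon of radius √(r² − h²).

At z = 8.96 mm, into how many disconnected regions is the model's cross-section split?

2

At z = 8.96 mm: the r=8.5 sphere contributes a regular 8-gon of circumradius √(8.5²−0.46²) = 8.488; the cube at (16, 11.5) (footprint 29×14.5) is included at this height; Combining (union): the 2 present regions are separate (no shared area or edge), so areas and boundary lengths simply add and each stays a separate island — 2 connected regions; (rotated 70° about Z; rotation is an isometry so areas/perimeters/island counts are preserved). The result has 2 disconnected regions.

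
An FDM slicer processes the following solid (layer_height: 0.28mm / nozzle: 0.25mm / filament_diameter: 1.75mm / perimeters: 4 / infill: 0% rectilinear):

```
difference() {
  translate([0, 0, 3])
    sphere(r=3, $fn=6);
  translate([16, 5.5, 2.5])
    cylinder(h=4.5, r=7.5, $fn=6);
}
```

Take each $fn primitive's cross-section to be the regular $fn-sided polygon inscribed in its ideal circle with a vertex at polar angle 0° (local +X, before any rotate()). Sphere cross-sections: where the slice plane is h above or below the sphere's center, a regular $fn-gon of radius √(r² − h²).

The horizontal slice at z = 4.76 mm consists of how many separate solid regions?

At z = 4.76 mm: the sphere: section is a regular 6-gon, circumradius = √(r²−h²) = √(3²−1.76²) = 2.429; the r=7.5 cylinder at (16, 5.5) contributes a regular 6-gon of circumradius 7.5; Subtracting the remaining from the first: starting from the r=3 sphere, the r=7.5 cylinder at (16, 5.5) misses the remaining region (no effect) — 1 connected region. The result has 1 disconnected region.

1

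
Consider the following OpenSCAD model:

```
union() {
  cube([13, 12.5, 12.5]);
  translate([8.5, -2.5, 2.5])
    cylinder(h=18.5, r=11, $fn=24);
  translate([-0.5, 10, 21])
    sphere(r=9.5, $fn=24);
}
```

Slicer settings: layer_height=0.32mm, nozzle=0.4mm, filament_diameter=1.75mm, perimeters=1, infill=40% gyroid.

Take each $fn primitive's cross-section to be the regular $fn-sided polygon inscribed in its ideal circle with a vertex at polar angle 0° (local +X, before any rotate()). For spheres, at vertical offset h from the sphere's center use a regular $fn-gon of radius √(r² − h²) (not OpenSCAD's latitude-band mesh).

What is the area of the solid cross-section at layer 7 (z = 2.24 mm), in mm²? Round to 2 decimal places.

162.50 mm²

At z = 2.24 mm: the cube is present — its section is the full 13×12.5 rectangle (area 162.50 mm²); the cylinder at (8.5, -2.5) is absent (z outside [2.5, 21]); the sphere at (-0.5, 10) does not reach this height (|z−center|=18.760 > r=9.5); Merging all regions: only the 13×12.5 cube is present, so the union is just that shape — area = 162.50 mm². Overall, the cross-section is a single solid region. Net area = 162.50 mm².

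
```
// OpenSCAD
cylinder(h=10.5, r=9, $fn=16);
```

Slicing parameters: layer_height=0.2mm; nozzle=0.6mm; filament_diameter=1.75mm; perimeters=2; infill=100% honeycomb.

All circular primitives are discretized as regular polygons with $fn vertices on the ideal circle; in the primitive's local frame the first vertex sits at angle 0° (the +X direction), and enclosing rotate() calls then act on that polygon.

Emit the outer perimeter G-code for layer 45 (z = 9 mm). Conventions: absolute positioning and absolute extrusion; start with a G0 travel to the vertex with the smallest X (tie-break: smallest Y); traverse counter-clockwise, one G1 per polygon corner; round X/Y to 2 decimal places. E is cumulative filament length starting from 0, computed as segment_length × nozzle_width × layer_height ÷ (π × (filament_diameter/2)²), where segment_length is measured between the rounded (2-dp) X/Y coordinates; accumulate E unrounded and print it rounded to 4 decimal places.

At z = 9 mm: the r=9 cylinder gives a regular 16-gon of circumradius 9 (constant along its height). The outline is a single polygon with 16 vertices. Extrusion per mm of travel: 0.6 × 0.2 / (π × 0.875²) = 0.049890. Accumulating E over each segment gives final E = 2.8017.

G0 X-9.00 Y0.00 Z9.00
G1 X-8.31 Y-3.44 E0.1750
G1 X-6.36 Y-6.36 E0.3502
G1 X-3.44 Y-8.31 E0.5254
G1 X0.00 Y-9.00 E0.7004
G1 X3.44 Y-8.31 E0.8755
G1 X6.36 Y-6.36 E1.0507
G1 X8.31 Y-3.44 E1.2258
G1 X9.00 Y0.00 E1.4009
G1 X8.31 Y3.44 E1.5759
G1 X6.36 Y6.36 E1.7511
G1 X3.44 Y8.31 E1.9263
G1 X0.00 Y9.00 E2.1013
G1 X-3.44 Y8.31 E2.2763
G1 X-6.36 Y6.36 E2.4515
G1 X-8.31 Y3.44 E2.6267
G1 X-9.00 Y0.00 E2.8017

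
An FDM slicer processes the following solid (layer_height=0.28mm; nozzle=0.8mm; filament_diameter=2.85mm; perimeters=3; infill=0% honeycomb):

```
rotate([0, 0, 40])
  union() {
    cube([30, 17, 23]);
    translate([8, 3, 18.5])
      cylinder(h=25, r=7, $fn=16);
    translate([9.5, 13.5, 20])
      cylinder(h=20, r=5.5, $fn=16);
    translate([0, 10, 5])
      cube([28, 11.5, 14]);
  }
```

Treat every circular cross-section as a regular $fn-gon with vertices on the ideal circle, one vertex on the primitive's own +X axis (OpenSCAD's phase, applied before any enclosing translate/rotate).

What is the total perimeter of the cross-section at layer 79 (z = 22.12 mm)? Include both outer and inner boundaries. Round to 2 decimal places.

98.33 mm

At z = 22.12 mm: the 30×17 cube contributes its full rectangle (perimeter 94.00 mm); the r=7 cylinder at (8, 3) gives a regular 16-gon of circumradius 7 (constant along its height) (perimeter = 2·16·7.000·sin(180°/16) = 43.70 mm); the r=5.5 cylinder at (9.5, 13.5) gives a regular 16-gon of circumradius 5.5 (constant along its height) (perimeter = 2·16·5.500·sin(180°/16) = 34.34 mm); the cube at (0, 10) is absent (z outside [5, 19]); Taking the union: the regions partially overlap (shared area 196.62 mm²), so the edge portions inside another operand are dropped and the merged outline is re-measured after clipping — boundary = 98.33 mm; (rotated 40° about Z; rotation is an isometry so areas/perimeters/island counts are preserved). Overall, the cross-section is a single solid region. Total boundary length (outer) = 98.33 mm.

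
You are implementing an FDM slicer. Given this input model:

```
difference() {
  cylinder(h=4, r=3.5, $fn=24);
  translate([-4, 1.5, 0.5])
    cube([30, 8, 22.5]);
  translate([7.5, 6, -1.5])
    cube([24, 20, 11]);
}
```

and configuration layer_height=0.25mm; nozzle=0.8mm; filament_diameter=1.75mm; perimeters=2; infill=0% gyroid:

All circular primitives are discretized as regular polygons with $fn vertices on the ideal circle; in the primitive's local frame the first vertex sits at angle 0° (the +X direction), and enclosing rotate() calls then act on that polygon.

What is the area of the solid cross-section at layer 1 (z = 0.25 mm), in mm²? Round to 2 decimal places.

38.05 mm²

At z = 0.25 mm: the cylinder: section is a regular 24-gon, circumradius r=3.5 (area = (24/2)·3.500²·sin(360°/24) = 38.05 mm²); the cube at (-4, 1.5) does not reach this height (z outside [0.5, 23]); the 24×20 cube at (7.5, 6) contributes its full rectangle (area 480.00 mm²); Subtracting the remaining from the first: starting from the r=3.5 cylinder (38.05 mm²), the 24×20 cube at (7.5, 6) misses the remaining region (no effect) — area = 38.05 mm². Overall, the cross-section is a single solid region. Net area = 38.05 mm².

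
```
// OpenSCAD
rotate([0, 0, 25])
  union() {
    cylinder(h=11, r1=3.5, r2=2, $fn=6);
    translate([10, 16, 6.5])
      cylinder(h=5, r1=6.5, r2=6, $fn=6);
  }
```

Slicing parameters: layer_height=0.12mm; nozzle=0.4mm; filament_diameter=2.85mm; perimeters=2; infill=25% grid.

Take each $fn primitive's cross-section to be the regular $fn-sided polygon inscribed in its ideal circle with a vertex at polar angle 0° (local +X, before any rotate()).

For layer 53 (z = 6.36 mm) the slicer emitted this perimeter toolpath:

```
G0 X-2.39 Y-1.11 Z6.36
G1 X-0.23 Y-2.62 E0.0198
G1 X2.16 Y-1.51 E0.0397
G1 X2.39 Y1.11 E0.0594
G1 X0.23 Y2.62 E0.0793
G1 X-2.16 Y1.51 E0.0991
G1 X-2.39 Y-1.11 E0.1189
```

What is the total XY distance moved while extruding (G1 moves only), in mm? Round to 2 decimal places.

15.80 mm

Sum the Euclidean lengths of each G1 segment: total = 15.80 mm.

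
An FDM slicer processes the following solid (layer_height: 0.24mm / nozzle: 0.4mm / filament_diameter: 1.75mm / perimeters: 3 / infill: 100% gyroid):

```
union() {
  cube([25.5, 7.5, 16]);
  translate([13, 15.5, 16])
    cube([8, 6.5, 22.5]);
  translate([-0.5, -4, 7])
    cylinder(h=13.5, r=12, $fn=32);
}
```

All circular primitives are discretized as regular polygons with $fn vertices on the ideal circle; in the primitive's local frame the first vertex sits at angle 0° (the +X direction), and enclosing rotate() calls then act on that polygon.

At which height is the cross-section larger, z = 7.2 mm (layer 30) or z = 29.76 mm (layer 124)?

Layer 30 (z = 7.2): the cube (footprint 25.5×7.5) is included at this height (area 191.25 mm²); the cube at (13, 15.5) does not reach this height (z outside [16, 38.5]); the r=12 cylinder at (-0.5, -4) gives a regular 32-gon of circumradius 12 (constant along its height) (area = (32/2)·12.000²·sin(360°/32) = 449.49 mm²); Combining (union): the regions partially overlap — summed areas 640.74 mm² minus the doubly-counted overlap 60.67 mm² gives 580.07 mm² — area = 580.07 mm². So its area = 580.07 mm². Layer 124 (z = 29.76): the cube is absent (z outside [0, 16]); the cube at (13, 15.5) (footprint 8×6.5) is included at this height (area 52.00 mm²); the cylinder at (-0.5, -4) is absent (z outside [7, 20.5]); Taking the union: only the 8×6.5 cube at (13, 15.5) is present, so the union is just that shape — area = 52.00 mm². So its area = 52.00 mm². Layer 30 is larger (580.07 vs 52.00 mm²).

layer 30 (z = 7.2 mm)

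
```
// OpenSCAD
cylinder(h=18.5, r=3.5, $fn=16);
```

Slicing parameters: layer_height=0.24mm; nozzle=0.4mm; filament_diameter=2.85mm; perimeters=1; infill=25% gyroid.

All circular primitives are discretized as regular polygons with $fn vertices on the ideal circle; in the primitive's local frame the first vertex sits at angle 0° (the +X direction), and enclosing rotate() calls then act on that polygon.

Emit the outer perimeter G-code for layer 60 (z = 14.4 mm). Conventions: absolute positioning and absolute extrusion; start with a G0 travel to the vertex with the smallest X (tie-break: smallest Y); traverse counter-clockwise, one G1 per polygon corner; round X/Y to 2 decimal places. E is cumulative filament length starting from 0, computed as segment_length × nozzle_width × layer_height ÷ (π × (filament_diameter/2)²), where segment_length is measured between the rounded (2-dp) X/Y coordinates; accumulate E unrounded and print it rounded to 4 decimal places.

G0 X-3.50 Y0.00 Z14.40
G1 X-3.23 Y-1.34 E0.0206
G1 X-2.47 Y-2.47 E0.0411
G1 X-1.34 Y-3.23 E0.0616
G1 X0.00 Y-3.50 E0.0821
G1 X1.34 Y-3.23 E0.1027
G1 X2.47 Y-2.47 E0.1232
G1 X3.23 Y-1.34 E0.1437
G1 X3.50 Y0.00 E0.1643
G1 X3.23 Y1.34 E0.1848
G1 X2.47 Y2.47 E0.2053
G1 X1.34 Y3.23 E0.2258
G1 X0.00 Y3.50 E0.2464
G1 X-1.34 Y3.23 E0.2669
G1 X-2.47 Y2.47 E0.2874
G1 X-3.23 Y1.34 E0.3079
G1 X-3.50 Y0.00 E0.3285

At z = 14.4 mm: the r=3.5 cylinder gives a regular 16-gon of circumradius 3.5 (constant along its height). The outline is a single polygon with 16 vertices. Extrusion per mm of travel: 0.4 × 0.24 / (π × 1.425²) = 0.015048. Accumulating E over each segment gives final E = 0.3285.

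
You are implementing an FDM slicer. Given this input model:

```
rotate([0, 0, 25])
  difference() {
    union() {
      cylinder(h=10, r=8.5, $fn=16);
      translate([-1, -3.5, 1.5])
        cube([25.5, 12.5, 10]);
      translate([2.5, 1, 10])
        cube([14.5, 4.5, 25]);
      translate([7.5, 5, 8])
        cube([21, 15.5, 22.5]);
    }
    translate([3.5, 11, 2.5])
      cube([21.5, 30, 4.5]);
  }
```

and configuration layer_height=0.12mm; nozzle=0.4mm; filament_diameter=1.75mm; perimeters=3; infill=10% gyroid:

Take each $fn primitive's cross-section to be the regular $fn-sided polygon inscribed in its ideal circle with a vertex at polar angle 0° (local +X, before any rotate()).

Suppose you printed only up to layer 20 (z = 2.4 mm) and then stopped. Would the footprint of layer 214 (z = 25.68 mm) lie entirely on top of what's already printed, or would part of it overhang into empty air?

part overhangs

Compare the two slices. At z = 2.4: the r=8.5 cylinder contributes a regular 16-gon of circumradius 8.5 (area = (16/2)·8.500²·sin(360°/16) = 221.19 mm²); the cube at (-1, -3.5) is present — its section is the full 25.5×12.5 rectangle (area 318.75 mm²); the cube at (2.5, 1) is absent (z outside [10, 35]); the cube at (7.5, 5) is not intersected at this z (z outside [8, 30.5]); Merging all regions: the regions partially overlap — summed areas 539.94 mm² minus the doubly-counted overlap 95.72 mm² gives 444.23 mm² — area = 444.23 mm²; the cube at (3.5, 11) does not reach this height (z outside [2.5, 7]); Taking the first minus the rest: none of the subtracted shapes is present at this height, so that combined region is unchanged — area = 444.23 mm²; (rotated 25° about Z; rotation is an isometry so areas/perimeters/island counts are preserved). At z = 25.68: the cylinder is not intersected at this z (z outside [0, 10]); the cube at (-1, -3.5) is not intersected at this z (z outside [1.5, 11.5]); the cube at (2.5, 1) is present — its section is the full 14.5×4.5 rectangle (area 65.25 mm²); the 21×15.5 cube at (7.5, 5) contributes its full rectangle (area 325.50 mm²); Taking the union: the regions partially overlap — summed areas 390.75 mm² minus the doubly-counted overlap 4.75 mm² gives 386.00 mm² — area = 386.00 mm²; the cube at (3.5, 11) does not reach this height (z outside [2.5, 7]); After the difference (first − rest): none of the subtracted shapes is present at this height, so the result so far is unchanged — area = 386.00 mm²; (whole slice rotated 25° about Z — lengths, areas and connectivity unchanged). Checking containment: at z = 25.68 the cross-section extends beyond the z = 2.4 cross-section by about 257.50 mm².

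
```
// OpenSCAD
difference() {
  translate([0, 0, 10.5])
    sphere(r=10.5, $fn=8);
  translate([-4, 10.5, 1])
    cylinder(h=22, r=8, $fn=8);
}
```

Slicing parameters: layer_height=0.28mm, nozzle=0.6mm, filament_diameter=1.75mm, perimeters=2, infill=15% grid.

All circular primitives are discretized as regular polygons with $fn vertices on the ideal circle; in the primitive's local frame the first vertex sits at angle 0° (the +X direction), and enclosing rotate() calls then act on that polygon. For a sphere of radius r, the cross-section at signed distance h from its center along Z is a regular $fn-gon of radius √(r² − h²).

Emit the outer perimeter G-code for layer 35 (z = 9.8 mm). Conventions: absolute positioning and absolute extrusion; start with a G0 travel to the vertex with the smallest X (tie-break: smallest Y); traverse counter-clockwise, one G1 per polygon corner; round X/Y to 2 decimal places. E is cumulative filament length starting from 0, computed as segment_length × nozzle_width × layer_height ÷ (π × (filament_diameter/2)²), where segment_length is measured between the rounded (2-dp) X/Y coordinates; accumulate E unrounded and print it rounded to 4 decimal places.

At z = 9.8 mm: the r=10.5 sphere contributes a regular 8-gon of circumradius √(10.5²−0.7²) = 10.477; the r=8 cylinder at (-4, 10.5) gives a regular 8-gon of circumradius 8 (constant along its height); Subtracting the remaining from the first: starting from the r=10.5 sphere, the r=8 cylinder at (-4, 10.5) partially overlaps it — only the 57.83 mm² overlap (of its 181.02 mm²) is removed, clipping the outline — 1 connected region. The outline is a single polygon with 10 vertices. Extrusion per mm of travel: 0.6 × 0.28 / (π × 0.875²) = 0.069846. Accumulating E over each segment gives final E = 4.5363.

G0 X-10.48 Y0.00 Z9.80
G1 X-7.41 Y-7.41 E0.5602
G1 X0.00 Y-10.48 E1.1204
G1 X7.41 Y-7.41 E1.6807
G1 X10.48 Y0.00 E2.2409
G1 X7.41 Y7.41 E2.8011
G1 X3.41 Y9.07 E3.1036
G1 X1.66 Y4.84 E3.4233
G1 X-4.00 Y2.50 E3.8511
G1 X-8.64 Y4.42 E4.2019
G1 X-10.48 Y0.00 E4.5363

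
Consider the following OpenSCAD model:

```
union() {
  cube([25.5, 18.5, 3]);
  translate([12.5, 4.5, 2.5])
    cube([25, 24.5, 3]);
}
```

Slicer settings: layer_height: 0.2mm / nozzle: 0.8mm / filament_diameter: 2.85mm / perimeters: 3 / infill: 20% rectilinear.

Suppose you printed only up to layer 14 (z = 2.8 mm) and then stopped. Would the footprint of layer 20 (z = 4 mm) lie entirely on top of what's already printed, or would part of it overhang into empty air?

entirely on top

Compare the two slices. At z = 2.8: the 25.5×18.5 cube contributes its full rectangle (area 471.75 mm²); the cube at (12.5, 4.5) (footprint 25×24.5) is included at this height (area 612.50 mm²); Merging all regions: the regions partially overlap — summed areas 1084.25 mm² minus the doubly-counted overlap 182.00 mm² gives 902.25 mm² — area = 902.25 mm². At z = 4: the cube is absent (z outside [0, 3]); the cube at (12.5, 4.5) (footprint 25×24.5) is included at this height (area 612.50 mm²); Merging all regions: only the 25×24.5 cube at (12.5, 4.5) is present, so the union is just that shape — area = 612.50 mm². Checking containment: the cross-section at z = 4 is a subset of the cross-section at z = 2.8.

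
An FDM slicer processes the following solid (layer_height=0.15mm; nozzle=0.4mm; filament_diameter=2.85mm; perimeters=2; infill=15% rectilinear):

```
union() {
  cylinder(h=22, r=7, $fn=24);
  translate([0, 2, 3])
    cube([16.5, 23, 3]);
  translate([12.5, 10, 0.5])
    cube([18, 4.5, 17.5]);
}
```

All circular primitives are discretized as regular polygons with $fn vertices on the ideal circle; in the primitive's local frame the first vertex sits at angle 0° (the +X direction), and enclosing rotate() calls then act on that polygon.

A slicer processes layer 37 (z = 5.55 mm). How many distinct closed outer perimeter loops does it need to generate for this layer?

1

At z = 5.55 mm: the r=7 cylinder contributes a regular 24-gon of circumradius 7; the cube at (0, 2) (footprint 16.5×23) is included at this height; the 18×4.5 cube at (12.5, 10) contributes its full rectangle; Merging all regions: the regions partially overlap (shared area 42.31 mm²), so overlapping operands fuse into one piece — 1 connected region. The result has 1 disconnected region.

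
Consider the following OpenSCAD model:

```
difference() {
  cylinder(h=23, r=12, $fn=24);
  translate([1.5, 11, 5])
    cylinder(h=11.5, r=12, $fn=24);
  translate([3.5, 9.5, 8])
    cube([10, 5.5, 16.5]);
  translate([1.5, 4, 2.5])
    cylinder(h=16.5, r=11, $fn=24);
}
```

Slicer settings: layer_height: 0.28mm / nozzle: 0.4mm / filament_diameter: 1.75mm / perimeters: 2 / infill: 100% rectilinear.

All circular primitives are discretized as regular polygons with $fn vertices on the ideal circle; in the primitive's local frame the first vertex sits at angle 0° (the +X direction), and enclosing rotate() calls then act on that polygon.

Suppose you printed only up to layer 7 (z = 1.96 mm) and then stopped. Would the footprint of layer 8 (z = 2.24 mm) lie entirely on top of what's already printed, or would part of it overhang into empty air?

entirely on top

Compare the two slices. At z = 1.96: the cylinder: section is a regular 24-gon, circumradius r=12 (area = (24/2)·12.000²·sin(360°/24) = 447.24 mm²); the cylinder at (1.5, 11) is not intersected at this z (z outside [5, 16.5]); the cube at (3.5, 9.5) does not reach this height (z outside [8, 24.5]); the cylinder at (1.5, 4) is absent (z outside [2.5, 19]); Taking the first minus the rest: none of the subtracted shapes is present at this height, so the r=12 cylinder is unchanged — area = 447.24 mm². At z = 2.24: the r=12 cylinder contributes a regular 24-gon of circumradius 12 (area = (24/2)·12.000²·sin(360°/24) = 447.24 mm²); the cylinder at (1.5, 11) does not reach this height (z outside [5, 16.5]); the cube at (3.5, 9.5) does not reach this height (z outside [8, 24.5]); the cylinder at (1.5, 4) is absent (z outside [2.5, 19]); Subtracting the remaining from the first: none of the subtracted shapes is present at this height, so the r=12 cylinder is unchanged — area = 447.24 mm². Checking containment: the cross-section at z = 2.24 is a subset of the cross-section at z = 1.96.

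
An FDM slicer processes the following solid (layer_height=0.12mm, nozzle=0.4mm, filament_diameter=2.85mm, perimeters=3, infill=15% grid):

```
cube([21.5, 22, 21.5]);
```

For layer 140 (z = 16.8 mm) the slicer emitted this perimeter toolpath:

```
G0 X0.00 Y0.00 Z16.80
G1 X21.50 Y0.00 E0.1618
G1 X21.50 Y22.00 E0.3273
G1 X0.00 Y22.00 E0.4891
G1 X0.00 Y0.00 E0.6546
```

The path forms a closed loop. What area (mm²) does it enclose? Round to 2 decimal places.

Apply the shoelace formula to the sequence of (X, Y) vertices; enclosed area = 473.00 mm².

473.00 mm²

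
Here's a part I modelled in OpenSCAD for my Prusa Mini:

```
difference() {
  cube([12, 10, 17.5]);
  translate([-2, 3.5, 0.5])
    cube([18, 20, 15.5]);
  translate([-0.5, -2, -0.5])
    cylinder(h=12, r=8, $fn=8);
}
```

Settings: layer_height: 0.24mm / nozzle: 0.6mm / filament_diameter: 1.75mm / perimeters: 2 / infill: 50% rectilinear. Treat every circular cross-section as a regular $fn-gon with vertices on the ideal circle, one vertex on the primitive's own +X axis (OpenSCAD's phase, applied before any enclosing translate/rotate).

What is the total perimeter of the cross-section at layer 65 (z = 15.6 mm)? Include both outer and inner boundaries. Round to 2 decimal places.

31.00 mm

At z = 15.6 mm: the cube (footprint 12×10) is included at this height (perimeter 44.00 mm); the 18×20 cube at (-2, 3.5) contributes its full rectangle (perimeter 76.00 mm); the cylinder at (-0.5, -2) is not intersected at this z (z outside [-0.5, 11.5]); Subtracting the remaining from the first: starting from the 12×10 cube, the 18×20 cube at (-2, 3.5) partially overlaps it — only the 78.00 mm² overlap (of its 360.00 mm²) is removed, clipping the outline — boundary = 31.00 mm. Overall, the cross-section is a single solid region. Total boundary length (outer) = 31.00 mm.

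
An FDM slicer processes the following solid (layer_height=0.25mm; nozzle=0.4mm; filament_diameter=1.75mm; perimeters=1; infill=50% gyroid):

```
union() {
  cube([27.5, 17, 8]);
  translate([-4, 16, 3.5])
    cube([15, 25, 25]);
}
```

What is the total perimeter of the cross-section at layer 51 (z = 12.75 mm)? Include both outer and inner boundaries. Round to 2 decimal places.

80.00 mm

At z = 12.75 mm: the cube is not intersected at this z (z outside [0, 8]); the 15×25 cube at (-4, 16) contributes its full rectangle (perimeter 80.00 mm); Merging all regions: only the 15×25 cube at (-4, 16) is present, so the union is just that shape — boundary = 80.00 mm. Overall, the cross-section is a single solid region. Total boundary length (outer) = 80.00 mm.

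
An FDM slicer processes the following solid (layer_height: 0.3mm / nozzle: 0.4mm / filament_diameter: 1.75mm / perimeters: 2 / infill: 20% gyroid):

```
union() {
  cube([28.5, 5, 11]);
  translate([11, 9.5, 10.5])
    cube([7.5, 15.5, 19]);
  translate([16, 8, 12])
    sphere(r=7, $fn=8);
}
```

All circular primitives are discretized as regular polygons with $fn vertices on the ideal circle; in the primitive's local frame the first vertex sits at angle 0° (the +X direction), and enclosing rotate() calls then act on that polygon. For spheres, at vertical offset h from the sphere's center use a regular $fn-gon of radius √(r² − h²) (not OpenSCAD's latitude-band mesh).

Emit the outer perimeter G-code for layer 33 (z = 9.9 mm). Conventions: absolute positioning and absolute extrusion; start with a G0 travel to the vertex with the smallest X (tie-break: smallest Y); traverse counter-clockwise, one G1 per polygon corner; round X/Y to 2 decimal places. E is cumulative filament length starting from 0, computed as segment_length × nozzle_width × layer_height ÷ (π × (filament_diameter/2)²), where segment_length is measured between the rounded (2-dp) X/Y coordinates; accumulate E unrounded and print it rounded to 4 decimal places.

At z = 9.9 mm: the cube is present — its section is the full 28.5×5 rectangle; the cube at (11, 9.5) is not intersected at this z (z outside [10.5, 29.5]); the r=7 sphere at (16, 8) slices to a regular 8-gon of circumradius 6.678 (√(r²−h²) with h=2.1 from center); Combining (union): the regions partially overlap (shared area 26.72 mm²), so overlapping operands fuse into one piece — 1 connected region. The outline is a single polygon with 11 vertices. Extrusion per mm of travel: 0.4 × 0.3 / (π × 0.875²) = 0.049890. Accumulating E over each segment gives final E = 4.1450.

G0 X0.00 Y0.00 Z9.90
G1 X28.50 Y0.00 E1.4219
G1 X28.50 Y5.00 E1.6713
G1 X21.43 Y5.00 E2.0240
G1 X22.68 Y8.00 E2.1862
G1 X20.72 Y12.72 E2.4412
G1 X16.00 Y14.68 E2.6961
G1 X11.28 Y12.72 E2.9511
G1 X9.32 Y8.00 E3.2061
G1 X10.57 Y5.00 E3.3682
G1 X0.00 Y5.00 E3.8956
G1 X0.00 Y0.00 E4.1450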